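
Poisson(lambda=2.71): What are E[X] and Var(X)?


E[X] = Var(X) = lambda = 2.71

2.71, 2.71


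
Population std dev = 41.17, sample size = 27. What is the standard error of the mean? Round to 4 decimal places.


SE = sigma / sqrt(n)
sqrt(27) ≈ 5.196152
SE = 41.17 / 5.196152 ≈ 7.923170

7.9232


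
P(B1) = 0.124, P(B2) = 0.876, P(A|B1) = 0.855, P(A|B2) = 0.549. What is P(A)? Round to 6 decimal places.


P(A) = P(A|B1)*P(B1) + P(A|B2)*P(B2)
P(A|B1)*P(B1) = 0.855 * 0.124 = 0.10602
P(A|B2)*P(B2) = 0.549 * 0.876 = 0.480924
P(A) = 0.10602 + 0.480924 = 0.586944

0.586944


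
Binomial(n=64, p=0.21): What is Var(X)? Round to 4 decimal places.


Var = n*p*(1-p) = 64 * 0.21 * 0.79 = 10.6176

10.6176


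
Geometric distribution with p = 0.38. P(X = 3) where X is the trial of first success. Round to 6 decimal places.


P = (1-p)^(k-1) * p
(1-p)^(k-1) = 0.62^2 = 0.3844
P = 0.3844 * 0.38 = 0.146072

0.146072


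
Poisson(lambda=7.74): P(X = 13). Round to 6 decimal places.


P = e^(-lam) * lam^k / k!
e^(-7.74) ≈ 0.0004350716
lam^k = 7.74^13 ≈ 357793534898.733783
k! = 13! = 6227020800
P = 0.0004350716 * 357793534898.733783 / 6227020800 ≈ 0.024998

0.024998


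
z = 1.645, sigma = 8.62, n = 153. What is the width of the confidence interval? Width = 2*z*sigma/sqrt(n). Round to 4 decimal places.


width = 2*z*sigma/sqrt(n)
2*z*sigma = 2 * 1.645 * 8.62 = 28.3598
sqrt(153) ≈ 12.369317
width = 28.3598 / 12.369317 ≈ 2.292754

2.2928


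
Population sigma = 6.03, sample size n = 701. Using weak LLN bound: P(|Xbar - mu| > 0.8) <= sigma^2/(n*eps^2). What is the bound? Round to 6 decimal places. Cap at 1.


bound = min(1, sigma^2/(n*eps^2))
sigma^2 = 6.03^2 = 36.3609
n*eps^2 = 701 * 0.8^2 = 701 * 0.64 = 448.64
sigma^2/(n*eps^2) = 36.3609 / 448.64 ≈ 0.08104694

0.081047


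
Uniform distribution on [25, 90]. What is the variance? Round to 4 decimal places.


Var = (b-a)^2 / 12
(b-a)^2 = (90 - 25)^2 = 4225
Var = 4225/12 ≈ 352.083333

352.0833


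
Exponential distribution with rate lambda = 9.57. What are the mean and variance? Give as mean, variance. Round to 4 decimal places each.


mean = 1/lam, var = 1/lam^2
mean = 1 / 9.57 = 100/957 ≈ 0.104493
lam^2 = 9.57^2 = 91.5849
var = 1 / 91.5849 ≈ 0.010919

0.1045, 0.0109


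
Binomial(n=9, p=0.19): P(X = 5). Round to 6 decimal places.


P = C(n,k) * p^k * (1-p)^(n-k)
C(9,5) = 126
p^k = 0.19^5 = 0.0002476099
(1-p)^(n-k) = 0.81^4 ≈ 0.4304672
P = 126 * 0.0002476099 * 0.4304672 ≈ 0.013430

0.013430


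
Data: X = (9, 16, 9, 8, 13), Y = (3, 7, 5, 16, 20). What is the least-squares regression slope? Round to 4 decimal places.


b = sum((xi-xbar)(yi-ybar)) / sum((xi-xbar)^2)
n = 5, xbar = 55/5 = 11, ybar = 51/5 = 10.2
Sxy = sum((xi-xbar)(yi-ybar)) = 11
Sxx = sum((xi-xbar)^2) = 46
b = Sxy / Sxx = 11/46 ≈ 0.239130

0.2391


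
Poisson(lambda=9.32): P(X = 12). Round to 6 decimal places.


P = e^(-lam) * lam^k / k!
e^(-9.32) ≈ 0.00008961391
lam^k = 9.32^12 ≈ 429527474275.389661
k! = 12! = 479001600
P = 0.00008961391 * 429527474275.389661 / 479001600 ≈ 0.080358

0.080358


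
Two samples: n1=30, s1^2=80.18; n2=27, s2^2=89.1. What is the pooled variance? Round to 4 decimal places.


sp^2 = ((n1-1)*s1^2 + (n2-1)*s2^2)/(n1+n2-2)
(n1-1)*s1^2 = 29 * 80.18 = 2325.22
(n2-1)*s2^2 = 26 * 89.1 = 2316.6
numerator = 2325.22 + 2316.6 = 4641.82
n1+n2-2 = 55
sp^2 = 4641.82 / 55 = 232091/2750 ≈ 84.396727

84.3967


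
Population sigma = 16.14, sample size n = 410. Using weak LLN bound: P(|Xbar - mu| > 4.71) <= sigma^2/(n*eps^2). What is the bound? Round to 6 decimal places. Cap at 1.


bound = min(1, sigma^2/(n*eps^2))
sigma^2 = 16.14^2 = 260.4996
n*eps^2 = 410 * 4.71^2 = 410 * 22.1841 = 9095.481
sigma^2/(n*eps^2) = 260.4996 / 9095.481 ≈ 0.02864055

0.028641


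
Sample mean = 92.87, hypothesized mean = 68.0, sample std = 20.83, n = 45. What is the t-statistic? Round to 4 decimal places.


t = (xbar - mu0) / (s/sqrt(n))
xbar - mu0 = 92.87 - 68.0 = 24.87
sqrt(45) ≈ 6.70820393
s/sqrt(n) = 20.83 / 6.70820393 ≈ 3.10515306
t = 24.87 / 3.10515306 ≈ 8.009267

8.0093


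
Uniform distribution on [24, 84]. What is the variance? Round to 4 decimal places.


Var = (b-a)^2 / 12
(b-a)^2 = (84 - 24)^2 = 3600
Var = 3600/12 = 300

300.0000


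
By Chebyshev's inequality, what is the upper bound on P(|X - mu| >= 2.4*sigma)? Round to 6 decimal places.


P <= 1/k^2
k^2 = 2.4^2 = 5.76
1/k^2 = 1 / 5.76 = 25/144 ≈ 0.17361111

0.173611


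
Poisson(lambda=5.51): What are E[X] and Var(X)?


E[X] = Var(X) = lambda = 5.51

5.51, 5.51


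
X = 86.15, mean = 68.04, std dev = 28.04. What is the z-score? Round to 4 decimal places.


z = (X - mu) / sigma
X - mu = 86.15 - 68.04 = 18.11
z = 18.11 / 28.04 = 1811/2804 ≈ 0.645863

0.6459


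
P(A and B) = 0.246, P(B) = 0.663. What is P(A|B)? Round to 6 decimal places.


P(A|B) = P(A and B) / P(B) = 0.246 / 0.663 = 82/221 ≈ 0.37104072

0.371041


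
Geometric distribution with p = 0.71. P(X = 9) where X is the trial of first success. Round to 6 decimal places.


P = (1-p)^(k-1) * p
(1-p)^(k-1) = 0.29^8 ≈ 0.00005002464
P = 0.00005002464 * 0.71 ≈ 0.00003551750

0.000036


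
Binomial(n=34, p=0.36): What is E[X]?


E[X] = n*p = 34 * 0.36 = 12.24

12.24


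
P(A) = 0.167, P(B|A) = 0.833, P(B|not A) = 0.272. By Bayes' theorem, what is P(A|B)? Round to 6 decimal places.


P(A|B) = P(B|A)*P(A) / P(B), P(B) = P(B|A)*P(A) + P(B|not A)*P(not A)
P(B|A)*P(A) = 0.833 * 0.167 = 0.139111
P(B|not A)*P(not A) = 0.272 * 0.833 = 0.226576
P(B) = 0.139111 + 0.226576 = 0.365687
P(A|B) = 0.139111 / 0.365687 = 167/439 ≈ 0.38041002

0.380410


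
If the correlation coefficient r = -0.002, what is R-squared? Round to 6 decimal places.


R^2 = r^2 = (-0.002)^2 = 0.000004

0.000004


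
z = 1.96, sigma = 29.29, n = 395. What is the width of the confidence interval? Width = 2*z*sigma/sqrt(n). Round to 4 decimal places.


width = 2*z*sigma/sqrt(n)
2*z*sigma = 2 * 1.96 * 29.29 = 114.8168
sqrt(395) ≈ 19.874607
width = 114.8168 / 19.874607 ≈ 5.777060

5.7771


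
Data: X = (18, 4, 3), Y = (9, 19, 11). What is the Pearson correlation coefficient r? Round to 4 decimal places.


r = sum((xi-xbar)(yi-ybar)) / sqrt(sum((xi-xbar)^2) * sum((yi-ybar)^2))
n = 3, xbar = 25/3 ≈ 8.333333, ybar = 39/3 = 13
Sxy = sum((xi-xbar)(yi-ybar)) = -54
Sxx = sum((xi-xbar)^2) = 422/3 ≈ 140.666667
Syy = sum((yi-ybar)^2) = 56
sqrt(Sxx*Syy) ≈ 88.754343
r = Sxy / sqrt(Sxx*Syy) = -54 / 88.754343 ≈ -0.608421

-0.6084


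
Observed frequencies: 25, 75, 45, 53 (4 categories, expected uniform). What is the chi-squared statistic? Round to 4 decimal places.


chi2 = sum((O-E)^2/E), E = total/4
total = 198, E = 198/4 = 49.5
(25 - 49.5)^2 / 49.5 = 600.25 / 49.5 = 2401/198 ≈ 12.126263
(75 - 49.5)^2 / 49.5 = 650.25 / 49.5 = 289/22 ≈ 13.136364
(45 - 49.5)^2 / 49.5 = 20.25 / 49.5 = 9/22 ≈ 0.409091
(53 - 49.5)^2 / 49.5 = 12.25 / 49.5 = 49/198 ≈ 0.247475
chi2 = 2566/99 ≈ 25.919192

25.9192


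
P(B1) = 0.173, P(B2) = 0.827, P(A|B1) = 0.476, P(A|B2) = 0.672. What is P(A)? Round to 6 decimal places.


P(A) = P(A|B1)*P(B1) + P(A|B2)*P(B2)
P(A|B1)*P(B1) = 0.476 * 0.173 = 0.082348
P(A|B2)*P(B2) = 0.672 * 0.827 = 0.555744
P(A) = 0.082348 + 0.555744 = 0.638092

0.638092


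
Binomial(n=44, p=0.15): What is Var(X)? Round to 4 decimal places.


Var = n*p*(1-p) = 44 * 0.15 * 0.85 = 5.61

5.6100


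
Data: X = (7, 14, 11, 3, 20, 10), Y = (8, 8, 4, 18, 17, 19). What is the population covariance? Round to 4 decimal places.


Cov = (1/n)*sum((xi-xbar)(yi-ybar))
n = 6, xbar = 65/6 ≈ 10.833333, ybar = 74/6 = 37/3 ≈ 12.333333
sum((xi-xbar)(yi-ybar)) = -17/3 ≈ -5.666667
Cov = -5.666667 / 6 = -17/18 ≈ -0.944444

-0.9444


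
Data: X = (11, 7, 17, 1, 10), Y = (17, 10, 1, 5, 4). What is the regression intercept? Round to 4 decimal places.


a = ybar - b*xbar, where b = sum((xi-xbar)(yi-ybar)) / sum((xi-xbar)^2)
n = 5, xbar = 46/5 = 9.2, ybar = 37/5 = 7.4
Sxy = sum((xi-xbar)(yi-ybar)) = -21.4
Sxx = sum((xi-xbar)^2) = 136.8
b = Sxy / Sxx = -107/684 ≈ -0.156433
a = 7.4 - (-0.156433) * 9.2 = 3023/342 ≈ 8.839181

8.8392


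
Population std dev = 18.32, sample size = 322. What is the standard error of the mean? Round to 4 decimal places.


SE = sigma / sqrt(n)
sqrt(322) ≈ 17.944358
SE = 18.32 / 17.944358 ≈ 1.020934

1.0209


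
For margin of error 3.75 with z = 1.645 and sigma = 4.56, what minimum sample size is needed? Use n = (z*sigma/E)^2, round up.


z*sigma/E = 1.645 * 4.56 / 3.75 = 2.00032
(z*sigma/E)^2 ≈ 4.001280
round up: n = 5

5


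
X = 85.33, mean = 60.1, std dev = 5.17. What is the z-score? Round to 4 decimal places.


z = (X - mu) / sigma
X - mu = 85.33 - 60.1 = 25.23
z = 25.23 / 5.17 = 2523/517 ≈ 4.880077

4.8801


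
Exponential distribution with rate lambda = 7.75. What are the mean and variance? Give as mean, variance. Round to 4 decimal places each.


mean = 1/lam, var = 1/lam^2
mean = 1 / 7.75 = 4/31 ≈ 0.129032
lam^2 = 7.75^2 = 60.0625
var = 1 / 60.0625 = 16/961 ≈ 0.016649

0.1290, 0.0166


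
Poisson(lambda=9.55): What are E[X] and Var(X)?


E[X] = Var(X) = lambda = 9.55

9.55, 9.55


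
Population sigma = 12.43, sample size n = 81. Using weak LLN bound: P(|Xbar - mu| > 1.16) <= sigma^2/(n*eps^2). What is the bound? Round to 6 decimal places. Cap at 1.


bound = min(1, sigma^2/(n*eps^2))
sigma^2 = 12.43^2 = 154.5049
n*eps^2 = 81 * 1.16^2 = 81 * 1.3456 = 108.9936
sigma^2/(n*eps^2) = 154.5049 / 108.9936 ≈ 1.41755938
this exceeds 1, so the bound is capped at 1

1.000000


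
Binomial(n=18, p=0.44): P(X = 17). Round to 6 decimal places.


P = C(n,k) * p^k * (1-p)^(n-k)
C(18,17) = 18
p^k = 0.44^17 ≈ 0.0000008683514
(1-p)^(n-k) = 0.56^1 = 0.56
P = 18 * 0.0000008683514 * 0.56 ≈ 0.000009

0.000009


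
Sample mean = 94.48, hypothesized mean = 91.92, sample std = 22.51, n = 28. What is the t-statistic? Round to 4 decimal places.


t = (xbar - mu0) / (s/sqrt(n))
xbar - mu0 = 94.48 - 91.92 = 2.56
sqrt(28) ≈ 5.29150262
s/sqrt(n) = 22.51 / 5.29150262 ≈ 4.25399014
t = 2.56 / 4.25399014 ≈ 0.601788

0.6018


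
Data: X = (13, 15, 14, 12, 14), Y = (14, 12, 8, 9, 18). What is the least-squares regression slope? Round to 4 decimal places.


b = sum((xi-xbar)(yi-ybar)) / sum((xi-xbar)^2)
n = 5, xbar = 68/5 = 13.6, ybar = 61/5 = 12.2
Sxy = sum((xi-xbar)(yi-ybar)) = 4.4
Sxx = sum((xi-xbar)^2) = 5.2
b = Sxy / Sxx = 11/13 ≈ 0.846154

0.8462


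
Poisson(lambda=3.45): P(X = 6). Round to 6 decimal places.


P = e^(-lam) * lam^k / k!
e^(-3.45) ≈ 0.03174564
lam^k = 3.45^6 ≈ 1686.221298
k! = 6! = 720
P = 0.03174564 * 1686.221298 / 720 ≈ 0.074347

0.074347


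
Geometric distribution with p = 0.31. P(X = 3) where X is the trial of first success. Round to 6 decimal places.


P = (1-p)^(k-1) * p
(1-p)^(k-1) = 0.69^2 = 0.4761
P = 0.4761 * 0.31 = 0.147591

0.147591


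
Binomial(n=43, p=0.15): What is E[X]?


E[X] = n*p = 43 * 0.15 = 6.45

6.45


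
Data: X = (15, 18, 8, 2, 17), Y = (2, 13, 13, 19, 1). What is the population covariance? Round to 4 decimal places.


Cov = (1/n)*sum((xi-xbar)(yi-ybar))
n = 5, xbar = 60/5 = 12, ybar = 48/5 = 9.6
sum((xi-xbar)(yi-ybar)) = -153
Cov = -153 / 5 = -30.6

-30.6000


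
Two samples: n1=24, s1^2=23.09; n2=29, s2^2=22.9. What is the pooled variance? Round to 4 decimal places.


sp^2 = ((n1-1)*s1^2 + (n2-1)*s2^2)/(n1+n2-2)
(n1-1)*s1^2 = 23 * 23.09 = 531.07
(n2-1)*s2^2 = 28 * 22.9 = 641.2
numerator = 531.07 + 641.2 = 1172.27
n1+n2-2 = 51
sp^2 = 1172.27 / 51 = 117227/5100 ≈ 22.985686

22.9857


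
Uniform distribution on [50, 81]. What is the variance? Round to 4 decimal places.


Var = (b-a)^2 / 12
(b-a)^2 = (81 - 50)^2 = 961
Var = 961/12 ≈ 80.083333

80.0833


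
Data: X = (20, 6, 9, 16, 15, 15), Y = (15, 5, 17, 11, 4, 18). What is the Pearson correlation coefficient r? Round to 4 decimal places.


r = sum((xi-xbar)(yi-ybar)) / sqrt(sum((xi-xbar)^2) * sum((yi-ybar)^2))
n = 6, xbar = 81/6 = 13.5, ybar = 70/6 = 35/3 ≈ 11.666667
Sxy = sum((xi-xbar)(yi-ybar)) = 44
Sxx = sum((xi-xbar)^2) = 129.5
Syy = sum((yi-ybar)^2) = 550/3 ≈ 183.333333
sqrt(Sxx*Syy) ≈ 154.083311
r = Sxy / sqrt(Sxx*Syy) = 44 / 154.083311 ≈ 0.285560

0.2856


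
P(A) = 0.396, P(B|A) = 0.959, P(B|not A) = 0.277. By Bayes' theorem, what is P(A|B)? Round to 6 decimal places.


P(A|B) = P(B|A)*P(A) / P(B), P(B) = P(B|A)*P(A) + P(B|not A)*P(not A)
P(B|A)*P(A) = 0.959 * 0.396 = 0.379764
P(B|not A)*P(not A) = 0.277 * 0.604 = 0.167308
P(B) = 0.379764 + 0.167308 = 0.547072
P(A|B) = 0.379764 / 0.547072 ≈ 0.69417554

0.694176


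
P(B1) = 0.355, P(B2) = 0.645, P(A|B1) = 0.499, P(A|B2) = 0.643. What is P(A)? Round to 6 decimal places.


P(A) = P(A|B1)*P(B1) + P(A|B2)*P(B2)
P(A|B1)*P(B1) = 0.499 * 0.355 = 0.177145
P(A|B2)*P(B2) = 0.643 * 0.645 = 0.414735
P(A) = 0.177145 + 0.414735 = 0.59188

0.591880


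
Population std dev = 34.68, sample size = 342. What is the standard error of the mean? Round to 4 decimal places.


SE = sigma / sqrt(n)
sqrt(342) ≈ 18.493242
SE = 34.68 / 18.493242 ≈ 1.875280

1.8753


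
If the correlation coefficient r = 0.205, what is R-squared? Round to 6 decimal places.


R^2 = r^2 = (0.205)^2 = 0.042025

0.042025


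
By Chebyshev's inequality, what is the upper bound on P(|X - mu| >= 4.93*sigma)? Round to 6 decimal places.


P <= 1/k^2
k^2 = 4.93^2 = 24.3049
1/k^2 = 1 / 24.3049 ≈ 0.04114397

0.041144


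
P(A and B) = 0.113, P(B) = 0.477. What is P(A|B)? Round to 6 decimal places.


P(A|B) = P(A and B) / P(B) = 0.113 / 0.477 = 113/477 ≈ 0.23689727

0.236897


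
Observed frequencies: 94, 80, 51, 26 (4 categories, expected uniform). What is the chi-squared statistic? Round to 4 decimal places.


chi2 = sum((O-E)^2/E), E = total/4
total = 251, E = 251/4 = 62.75
(94 - 62.75)^2 / 62.75 = 976.5625 / 62.75 = 15625/1004 ≈ 15.562749
(80 - 62.75)^2 / 62.75 = 297.5625 / 62.75 = 4761/1004 ≈ 4.742032
(51 - 62.75)^2 / 62.75 = 138.0625 / 62.75 = 2209/1004 ≈ 2.200199
(26 - 62.75)^2 / 62.75 = 1350.5625 / 62.75 = 21609/1004 ≈ 21.522908
chi2 = 11051/251 ≈ 44.027888

44.0279


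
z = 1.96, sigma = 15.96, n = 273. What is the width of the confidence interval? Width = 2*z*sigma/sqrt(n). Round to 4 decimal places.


width = 2*z*sigma/sqrt(n)
2*z*sigma = 2 * 1.96 * 15.96 = 62.5632
sqrt(273) ≈ 16.522712
width = 62.5632 / 16.522712 ≈ 3.786497

3.7865


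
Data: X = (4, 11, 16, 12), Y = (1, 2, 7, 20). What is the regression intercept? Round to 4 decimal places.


a = ybar - b*xbar, where b = sum((xi-xbar)(yi-ybar)) / sum((xi-xbar)^2)
n = 4, xbar = 43/4 = 10.75, ybar = 30/4 = 7.5
Sxy = sum((xi-xbar)(yi-ybar)) = 55.5
Sxx = sum((xi-xbar)^2) = 74.75
b = Sxy / Sxx = 222/299 ≈ 0.742475
a = 7.5 - 0.742475 * 10.75 = -144/299 ≈ -0.481605

-0.4816


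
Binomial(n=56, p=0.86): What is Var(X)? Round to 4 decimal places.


Var = n*p*(1-p) = 56 * 0.86 * 0.14 = 6.7424

6.7424


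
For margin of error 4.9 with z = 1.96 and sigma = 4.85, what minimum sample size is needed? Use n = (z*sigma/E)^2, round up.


z*sigma/E = 1.96 * 4.85 / 4.9 = 1.94
(z*sigma/E)^2 = 3.7636
round up: n = 4

4


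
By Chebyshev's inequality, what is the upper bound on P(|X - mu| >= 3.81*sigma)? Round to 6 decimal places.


P <= 1/k^2
k^2 = 3.81^2 = 14.5161
1/k^2 = 1 / 14.5161 ≈ 0.06888903

0.068889


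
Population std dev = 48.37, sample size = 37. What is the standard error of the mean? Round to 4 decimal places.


SE = sigma / sqrt(n)
sqrt(37) ≈ 6.082763
SE = 48.37 / 6.082763 ≈ 7.951979

7.9520


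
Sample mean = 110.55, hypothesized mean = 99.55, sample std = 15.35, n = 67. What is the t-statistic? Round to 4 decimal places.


t = (xbar - mu0) / (s/sqrt(n))
xbar - mu0 = 110.55 - 99.55 = 11
sqrt(67) ≈ 8.18535277
s/sqrt(n) = 15.35 / 8.18535277 ≈ 1.87530097
t = 11 / 1.87530097 ≈ 5.865725

5.8657


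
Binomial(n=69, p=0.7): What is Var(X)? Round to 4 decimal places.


Var = n*p*(1-p) = 69 * 0.7 * 0.3 = 14.49

14.4900


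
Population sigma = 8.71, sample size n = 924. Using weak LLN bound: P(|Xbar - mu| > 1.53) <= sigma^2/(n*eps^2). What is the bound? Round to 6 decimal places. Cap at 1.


bound = min(1, sigma^2/(n*eps^2))
sigma^2 = 8.71^2 = 75.8641
n*eps^2 = 924 * 1.53^2 = 924 * 2.3409 = 2162.9916
sigma^2/(n*eps^2) = 75.8641 / 2162.9916 ≈ 0.03507369

0.035074


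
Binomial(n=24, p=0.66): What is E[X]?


E[X] = n*p = 24 * 0.66 = 15.84

15.84


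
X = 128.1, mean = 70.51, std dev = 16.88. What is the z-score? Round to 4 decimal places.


z = (X - mu) / sigma
X - mu = 128.1 - 70.51 = 57.59
z = 57.59 / 16.88 = 5759/1688 ≈ 3.411730

3.4117


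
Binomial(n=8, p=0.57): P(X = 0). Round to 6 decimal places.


P = C(n,k) * p^k * (1-p)^(n-k)
C(8,0) = 1
p^k = 0.57^0 = 1
(1-p)^(n-k) = 0.43^8 ≈ 0.001168820
P = 1 * 1 * 0.001168820 ≈ 0.001169

0.001169


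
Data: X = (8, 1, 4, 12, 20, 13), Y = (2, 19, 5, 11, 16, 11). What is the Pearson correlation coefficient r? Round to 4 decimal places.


r = sum((xi-xbar)(yi-ybar)) / sqrt(sum((xi-xbar)^2) * sum((yi-ybar)^2))
n = 6, xbar = 58/6 = 29/3 ≈ 9.666667, ybar = 64/6 = 32/3 ≈ 10.666667
Sxy = sum((xi-xbar)(yi-ybar)) = 94/3 ≈ 31.333333
Sxx = sum((xi-xbar)^2) = 700/3 ≈ 233.333333
Syy = sum((yi-ybar)^2) = 616/3 ≈ 205.333333
sqrt(Sxx*Syy) ≈ 218.886069
r = Sxy / sqrt(Sxx*Syy) = 31.333333 / 218.886069 ≈ 0.143149

0.1431


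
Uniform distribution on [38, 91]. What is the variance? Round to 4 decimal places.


Var = (b-a)^2 / 12
(b-a)^2 = (91 - 38)^2 = 2809
Var = 2809/12 ≈ 234.083333

234.0833


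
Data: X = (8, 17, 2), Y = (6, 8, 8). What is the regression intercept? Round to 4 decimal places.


a = ybar - b*xbar, where b = sum((xi-xbar)(yi-ybar)) / sum((xi-xbar)^2)
n = 3, xbar = 27/3 = 9, ybar = 22/3 ≈ 7.333333
Sxy = sum((xi-xbar)(yi-ybar)) = 2
Sxx = sum((xi-xbar)^2) = 114
b = Sxy / Sxx = 1/57 ≈ 0.017544
a = 7.333333 - 0.017544 * 9 = 409/57 ≈ 7.175439

7.1754


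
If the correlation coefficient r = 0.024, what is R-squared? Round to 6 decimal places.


R^2 = r^2 = (0.024)^2 = 0.000576

0.000576


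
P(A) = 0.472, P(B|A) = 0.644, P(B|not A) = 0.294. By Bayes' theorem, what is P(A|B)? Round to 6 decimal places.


P(A|B) = P(B|A)*P(A) / P(B), P(B) = P(B|A)*P(A) + P(B|not A)*P(not A)
P(B|A)*P(A) = 0.644 * 0.472 = 0.303968
P(B|not A)*P(not A) = 0.294 * 0.528 = 0.155232
P(B) = 0.303968 + 0.155232 = 0.4592
P(A|B) = 0.303968 / 0.4592 = 1357/2050 ≈ 0.66195122

0.661951


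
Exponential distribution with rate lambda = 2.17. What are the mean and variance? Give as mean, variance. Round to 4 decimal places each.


mean = 1/lam, var = 1/lam^2
mean = 1 / 2.17 = 100/217 ≈ 0.460829
lam^2 = 2.17^2 = 4.7089
var = 1 / 4.7089 ≈ 0.212364

0.4608, 0.2124


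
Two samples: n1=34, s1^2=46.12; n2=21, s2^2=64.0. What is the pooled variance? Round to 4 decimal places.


sp^2 = ((n1-1)*s1^2 + (n2-1)*s2^2)/(n1+n2-2)
(n1-1)*s1^2 = 33 * 46.12 = 1521.96
(n2-1)*s2^2 = 20 * 64.0 = 1280
numerator = 1521.96 + 1280 = 2801.96
n1+n2-2 = 53
sp^2 = 2801.96 / 53 = 70049/1325 ≈ 52.867170

52.8672


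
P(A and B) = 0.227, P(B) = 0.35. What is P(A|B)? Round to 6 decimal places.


P(A|B) = P(A and B) / P(B) = 0.227 / 0.35 = 227/350 ≈ 0.64857143

0.648571


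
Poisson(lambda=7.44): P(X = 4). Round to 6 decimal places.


P = e^(-lam) * lam^k / k!
e^(-7.44) ≈ 0.0005872852
lam^k = 7.44^4 ≈ 3064.021033
k! = 4! = 24
P = 0.0005872852 * 3064.021033 / 24 ≈ 0.074977

0.074977


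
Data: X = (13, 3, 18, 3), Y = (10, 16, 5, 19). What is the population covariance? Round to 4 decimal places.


Cov = (1/n)*sum((xi-xbar)(yi-ybar))
n = 4, xbar = 37/4 = 9.25, ybar = 50/4 = 12.5
sum((xi-xbar)(yi-ybar)) = -137.5
Cov = -137.5 / 4 = -34.375

-34.3750


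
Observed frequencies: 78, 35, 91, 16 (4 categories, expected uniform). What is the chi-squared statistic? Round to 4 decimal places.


chi2 = sum((O-E)^2/E), E = total/4
total = 220, E = 220/4 = 55
(78 - 55)^2 / 55 = 529 / 55 = 529/55 ≈ 9.618182
(35 - 55)^2 / 55 = 400 / 55 = 80/11 ≈ 7.272727
(91 - 55)^2 / 55 = 1296 / 55 = 1296/55 ≈ 23.563636
(16 - 55)^2 / 55 = 1521 / 55 = 1521/55 ≈ 27.654545
chi2 = 3746/55 ≈ 68.109091

68.1091


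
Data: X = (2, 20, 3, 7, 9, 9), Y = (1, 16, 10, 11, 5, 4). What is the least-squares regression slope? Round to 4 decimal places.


b = sum((xi-xbar)(yi-ybar)) / sum((xi-xbar)^2)
n = 6, xbar = 50/6 = 25/3 ≈ 8.333333, ybar = 47/6 ≈ 7.833333
Sxy = sum((xi-xbar)(yi-ybar)) = 355/3 ≈ 118.333333
Sxx = sum((xi-xbar)^2) = 622/3 ≈ 207.333333
b = Sxy / Sxx = 355/622 ≈ 0.570740

0.5707


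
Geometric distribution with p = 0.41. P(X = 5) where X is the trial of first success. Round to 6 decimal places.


P = (1-p)^(k-1) * p
(1-p)^(k-1) = 0.59^4 ≈ 0.1211736
P = 0.1211736 * 0.41 ≈ 0.04968118

0.049681


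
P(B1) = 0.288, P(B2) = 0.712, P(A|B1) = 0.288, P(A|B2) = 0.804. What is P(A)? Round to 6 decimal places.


P(A) = P(A|B1)*P(B1) + P(A|B2)*P(B2)
P(A|B1)*P(B1) = 0.288 * 0.288 = 0.082944
P(A|B2)*P(B2) = 0.804 * 0.712 = 0.572448
P(A) = 0.082944 + 0.572448 = 0.655392

0.655392


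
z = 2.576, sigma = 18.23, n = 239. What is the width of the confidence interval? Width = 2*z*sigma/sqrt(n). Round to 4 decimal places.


width = 2*z*sigma/sqrt(n)
2*z*sigma = 2 * 2.576 * 18.23 = 93.92096
sqrt(239) ≈ 15.459625
width = 93.92096 / 15.459625 ≈ 6.075242

6.0752


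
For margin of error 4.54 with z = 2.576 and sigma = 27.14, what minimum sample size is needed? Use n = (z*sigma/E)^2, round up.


z*sigma/E = 2.576 * 27.14 / 4.54 ≈ 15.399260
(z*sigma/E)^2 ≈ 237.137206
round up: n = 238

238


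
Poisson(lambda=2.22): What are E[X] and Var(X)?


E[X] = Var(X) = lambda = 2.22

2.22, 2.22


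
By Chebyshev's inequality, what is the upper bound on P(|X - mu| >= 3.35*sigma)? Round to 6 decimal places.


P <= 1/k^2
k^2 = 3.35^2 = 11.2225
1/k^2 = 1 / 11.2225 = 400/4489 ≈ 0.08910671

0.089107


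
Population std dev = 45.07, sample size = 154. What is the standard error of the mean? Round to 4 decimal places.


SE = sigma / sqrt(n)
sqrt(154) ≈ 12.409674
SE = 45.07 / 12.409674 ≈ 3.631844

3.6318


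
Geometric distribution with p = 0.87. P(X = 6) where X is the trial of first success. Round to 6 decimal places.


P = (1-p)^(k-1) * p
(1-p)^(k-1) = 0.13^5 = 0.0000371293
P = 0.0000371293 * 0.87 ≈ 0.00003230249

0.000032


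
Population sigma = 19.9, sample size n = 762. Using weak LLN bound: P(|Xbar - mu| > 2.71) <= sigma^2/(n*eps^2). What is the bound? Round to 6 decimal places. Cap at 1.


bound = min(1, sigma^2/(n*eps^2))
sigma^2 = 19.9^2 = 396.01
n*eps^2 = 762 * 2.71^2 = 762 * 7.3441 = 5596.2042
sigma^2/(n*eps^2) = 396.01 / 5596.2042 ≈ 0.07076404

0.070764


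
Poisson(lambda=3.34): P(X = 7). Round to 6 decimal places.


P = e^(-lam) * lam^k / k!
e^(-3.34) ≈ 0.03543696
lam^k = 3.34^7 ≈ 4636.873711
k! = 7! = 5040
P = 0.03543696 * 4636.873711 / 5040 ≈ 0.032603

0.032603


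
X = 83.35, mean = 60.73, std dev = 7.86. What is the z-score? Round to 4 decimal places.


z = (X - mu) / sigma
X - mu = 83.35 - 60.73 = 22.62
z = 22.62 / 7.86 = 377/131 ≈ 2.877863

2.8779


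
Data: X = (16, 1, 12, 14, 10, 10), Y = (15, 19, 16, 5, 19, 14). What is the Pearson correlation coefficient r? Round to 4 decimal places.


r = sum((xi-xbar)(yi-ybar)) / sqrt(sum((xi-xbar)^2) * sum((yi-ybar)^2))
n = 6, xbar = 63/6 = 10.5, ybar = 88/6 = 44/3 ≈ 14.666667
Sxy = sum((xi-xbar)(yi-ybar)) = -73
Sxx = sum((xi-xbar)^2) = 135.5
Syy = sum((yi-ybar)^2) = 400/3 ≈ 133.333333
sqrt(Sxx*Syy) ≈ 134.412301
r = Sxy / sqrt(Sxx*Syy) = -73 / 134.412301 ≈ -0.543105

-0.5431


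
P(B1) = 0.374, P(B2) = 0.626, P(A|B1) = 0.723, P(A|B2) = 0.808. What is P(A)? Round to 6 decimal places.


P(A) = P(A|B1)*P(B1) + P(A|B2)*P(B2)
P(A|B1)*P(B1) = 0.723 * 0.374 = 0.270402
P(A|B2)*P(B2) = 0.808 * 0.626 = 0.505808
P(A) = 0.270402 + 0.505808 = 0.77621

0.776210


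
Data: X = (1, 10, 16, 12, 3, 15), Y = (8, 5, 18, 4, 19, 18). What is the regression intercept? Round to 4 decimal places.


a = ybar - b*xbar, where b = sum((xi-xbar)(yi-ybar)) / sum((xi-xbar)^2)
n = 6, xbar = 57/6 = 9.5, ybar = 72/6 = 12
Sxy = sum((xi-xbar)(yi-ybar)) = 37
Sxx = sum((xi-xbar)^2) = 193.5
b = Sxy / Sxx = 74/387 ≈ 0.191214
a = 12 - 0.191214 * 9.5 = 3941/387 ≈ 10.183463

10.1835


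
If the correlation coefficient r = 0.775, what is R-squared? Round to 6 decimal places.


R^2 = r^2 = (0.775)^2 = 0.600625

0.600625


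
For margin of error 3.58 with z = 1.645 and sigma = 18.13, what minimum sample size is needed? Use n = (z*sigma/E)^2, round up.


z*sigma/E = 1.645 * 18.13 / 3.58 ≈ 8.330684
(z*sigma/E)^2 ≈ 69.400302
round up: n = 70

70


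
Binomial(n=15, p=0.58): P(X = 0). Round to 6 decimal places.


P = C(n,k) * p^k * (1-p)^(n-k)
C(15,0) = 1
p^k = 0.58^0 = 1
(1-p)^(n-k) = 0.42^15 ≈ 0.000002232232
P = 1 * 1 * 0.000002232232 ≈ 0.000002

0.000002


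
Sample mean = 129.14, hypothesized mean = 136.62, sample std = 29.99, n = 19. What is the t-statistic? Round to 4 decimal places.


t = (xbar - mu0) / (s/sqrt(n))
xbar - mu0 = 129.14 - 136.62 = -7.48
sqrt(19) ≈ 4.35889894
s/sqrt(n) = 29.99 / 4.35889894 ≈ 6.88017786
t = -7.48 / 6.88017786 ≈ -1.087181

-1.0872


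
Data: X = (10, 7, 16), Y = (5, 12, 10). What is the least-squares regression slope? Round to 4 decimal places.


b = sum((xi-xbar)(yi-ybar)) / sum((xi-xbar)^2)
n = 3, xbar = 33/3 = 11, ybar = 27/3 = 9
Sxy = sum((xi-xbar)(yi-ybar)) = -3
Sxx = sum((xi-xbar)^2) = 42
b = Sxy / Sxx = -1/14 ≈ -0.071429

-0.0714


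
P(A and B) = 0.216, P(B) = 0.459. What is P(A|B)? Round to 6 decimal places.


P(A|B) = P(A and B) / P(B) = 0.216 / 0.459 = 8/17 ≈ 0.47058824

0.470588


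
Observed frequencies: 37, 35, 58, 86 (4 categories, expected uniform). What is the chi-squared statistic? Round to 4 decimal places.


chi2 = sum((O-E)^2/E), E = total/4
total = 216, E = 216/4 = 54
(37 - 54)^2 / 54 = 289 / 54 = 289/54 ≈ 5.351852
(35 - 54)^2 / 54 = 361 / 54 = 361/54 ≈ 6.685185
(58 - 54)^2 / 54 = 16 / 54 = 8/27 ≈ 0.296296
(86 - 54)^2 / 54 = 1024 / 54 = 512/27 ≈ 18.962963
chi2 = 845/27 ≈ 31.296296

31.2963


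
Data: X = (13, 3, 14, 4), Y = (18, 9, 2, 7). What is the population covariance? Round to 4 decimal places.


Cov = (1/n)*sum((xi-xbar)(yi-ybar))
n = 4, xbar = 34/4 = 8.5, ybar = 36/4 = 9
sum((xi-xbar)(yi-ybar)) = 11
Cov = 11 / 4 = 2.75

2.7500


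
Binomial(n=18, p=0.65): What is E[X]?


E[X] = n*p = 18 * 0.65 = 11.7

11.7


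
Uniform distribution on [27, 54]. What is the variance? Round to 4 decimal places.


Var = (b-a)^2 / 12
(b-a)^2 = (54 - 27)^2 = 729
Var = 729/12 = 60.75

60.7500


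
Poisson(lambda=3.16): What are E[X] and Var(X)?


E[X] = Var(X) = lambda = 3.16

3.16, 3.16


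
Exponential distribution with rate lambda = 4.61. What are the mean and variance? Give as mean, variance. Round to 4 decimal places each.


mean = 1/lam, var = 1/lam^2
mean = 1 / 4.61 = 100/461 ≈ 0.216920
lam^2 = 4.61^2 = 21.2521
var = 1 / 21.2521 ≈ 0.047054

0.2169, 0.0471


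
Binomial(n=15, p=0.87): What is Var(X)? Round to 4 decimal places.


Var = n*p*(1-p) = 15 * 0.87 * 0.13 = 1.6965

1.6965


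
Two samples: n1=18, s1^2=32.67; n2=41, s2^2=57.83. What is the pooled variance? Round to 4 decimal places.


sp^2 = ((n1-1)*s1^2 + (n2-1)*s2^2)/(n1+n2-2)
(n1-1)*s1^2 = 17 * 32.67 = 555.39
(n2-1)*s2^2 = 40 * 57.83 = 2313.2
numerator = 555.39 + 2313.2 = 2868.59
n1+n2-2 = 57
sp^2 = 2868.59 / 57 = 286859/5700 ≈ 50.326140

50.3261


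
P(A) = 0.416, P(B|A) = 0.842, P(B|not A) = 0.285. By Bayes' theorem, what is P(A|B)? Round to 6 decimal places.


P(A|B) = P(B|A)*P(A) / P(B), P(B) = P(B|A)*P(A) + P(B|not A)*P(not A)
P(B|A)*P(A) = 0.842 * 0.416 = 0.350272
P(B|not A)*P(not A) = 0.285 * 0.584 = 0.16644
P(B) = 0.350272 + 0.16644 = 0.516712
P(A|B) = 0.350272 / 0.516712 ≈ 0.67788633

0.677886


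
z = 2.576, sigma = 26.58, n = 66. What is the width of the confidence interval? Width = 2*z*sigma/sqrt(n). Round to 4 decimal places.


width = 2*z*sigma/sqrt(n)
2*z*sigma = 2 * 2.576 * 26.58 = 136.94016
sqrt(66) ≈ 8.124038
width = 136.94016 / 8.124038 ≈ 16.856168

16.8562


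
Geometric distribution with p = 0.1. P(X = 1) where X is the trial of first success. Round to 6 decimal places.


P = (1-p)^(k-1) * p
(1-p)^(k-1) = 0.9^0 = 1
P = 1 * 0.1 = 0.1

0.100000


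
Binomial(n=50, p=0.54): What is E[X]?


E[X] = n*p = 50 * 0.54 = 27

27


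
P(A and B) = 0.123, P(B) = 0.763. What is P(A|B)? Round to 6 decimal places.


P(A|B) = P(A and B) / P(B) = 0.123 / 0.763 = 123/763 ≈ 0.16120577

0.161206


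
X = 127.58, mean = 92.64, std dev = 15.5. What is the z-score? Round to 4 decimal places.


z = (X - mu) / sigma
X - mu = 127.58 - 92.64 = 34.94
z = 34.94 / 15.5 = 1747/775 ≈ 2.254194

2.2542


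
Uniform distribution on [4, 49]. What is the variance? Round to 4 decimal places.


Var = (b-a)^2 / 12
(b-a)^2 = (49 - 4)^2 = 2025
Var = 2025/12 = 168.75

168.7500


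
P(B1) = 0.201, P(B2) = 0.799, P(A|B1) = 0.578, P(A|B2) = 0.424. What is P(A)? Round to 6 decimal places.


P(A) = P(A|B1)*P(B1) + P(A|B2)*P(B2)
P(A|B1)*P(B1) = 0.578 * 0.201 = 0.116178
P(A|B2)*P(B2) = 0.424 * 0.799 = 0.338776
P(A) = 0.116178 + 0.338776 = 0.454954

0.454954


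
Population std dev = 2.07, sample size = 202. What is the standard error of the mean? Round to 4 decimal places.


SE = sigma / sqrt(n)
sqrt(202) ≈ 14.212670
SE = 2.07 / 14.212670 ≈ 0.145645

0.1456


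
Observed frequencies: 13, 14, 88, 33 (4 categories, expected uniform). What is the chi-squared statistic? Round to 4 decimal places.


chi2 = sum((O-E)^2/E), E = total/4
total = 148, E = 148/4 = 37
(13 - 37)^2 / 37 = 576 / 37 = 576/37 ≈ 15.567568
(14 - 37)^2 / 37 = 529 / 37 = 529/37 ≈ 14.297297
(88 - 37)^2 / 37 = 2601 / 37 = 2601/37 ≈ 70.297297
(33 - 37)^2 / 37 = 16 / 37 = 16/37 ≈ 0.432432
chi2 = 3722/37 ≈ 100.594595

100.5946


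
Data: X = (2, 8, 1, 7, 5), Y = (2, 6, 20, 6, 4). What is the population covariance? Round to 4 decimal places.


Cov = (1/n)*sum((xi-xbar)(yi-ybar))
n = 5, xbar = 23/5 = 4.6, ybar = 38/5 = 7.6
sum((xi-xbar)(yi-ybar)) = -40.8
Cov = -40.8 / 5 = -8.16

-8.1600


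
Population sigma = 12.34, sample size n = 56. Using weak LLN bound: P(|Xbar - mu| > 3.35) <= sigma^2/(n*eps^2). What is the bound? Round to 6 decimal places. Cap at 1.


bound = min(1, sigma^2/(n*eps^2))
sigma^2 = 12.34^2 = 152.2756
n*eps^2 = 56 * 3.35^2 = 56 * 11.2225 = 628.46
sigma^2/(n*eps^2) = 152.2756 / 628.46 ≈ 0.24229959

0.242300


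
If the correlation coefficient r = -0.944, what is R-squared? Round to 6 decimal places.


R^2 = r^2 = (-0.944)^2 = 0.891136

0.891136


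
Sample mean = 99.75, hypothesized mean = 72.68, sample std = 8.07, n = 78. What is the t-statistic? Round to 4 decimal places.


t = (xbar - mu0) / (s/sqrt(n))
xbar - mu0 = 99.75 - 72.68 = 27.07
sqrt(78) ≈ 8.83176087
s/sqrt(n) = 8.07 / 8.83176087 ≈ 0.91374757
t = 27.07 / 0.91374757 ≈ 29.625250

29.6252


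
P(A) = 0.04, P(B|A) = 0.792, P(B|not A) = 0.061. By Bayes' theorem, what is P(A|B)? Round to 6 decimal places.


P(A|B) = P(B|A)*P(A) / P(B), P(B) = P(B|A)*P(A) + P(B|not A)*P(not A)
P(B|A)*P(A) = 0.792 * 0.04 = 0.03168
P(B|not A)*P(not A) = 0.061 * 0.96 = 0.05856
P(B) = 0.03168 + 0.05856 = 0.09024
P(A|B) = 0.03168 / 0.09024 = 33/94 ≈ 0.35106383

0.351064


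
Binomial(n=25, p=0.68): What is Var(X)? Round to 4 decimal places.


Var = n*p*(1-p) = 25 * 0.68 * 0.32 = 5.44

5.4400


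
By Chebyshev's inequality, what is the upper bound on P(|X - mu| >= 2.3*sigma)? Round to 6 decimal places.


P <= 1/k^2
k^2 = 2.3^2 = 5.29
1/k^2 = 1 / 5.29 = 100/529 ≈ 0.18903592

0.189036


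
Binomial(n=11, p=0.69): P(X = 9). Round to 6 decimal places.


P = C(n,k) * p^k * (1-p)^(n-k)
C(11,9) = 55
p^k = 0.69^9 ≈ 0.03545209
(1-p)^(n-k) = 0.31^2 = 0.0961
P = 55 * 0.03545209 * 0.0961 ≈ 0.187382

0.187382


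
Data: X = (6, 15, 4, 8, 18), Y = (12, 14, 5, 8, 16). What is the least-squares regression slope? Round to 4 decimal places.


b = sum((xi-xbar)(yi-ybar)) / sum((xi-xbar)^2)
n = 5, xbar = 51/5 = 10.2, ybar = 55/5 = 11
Sxy = sum((xi-xbar)(yi-ybar)) = 93
Sxx = sum((xi-xbar)^2) = 144.8
b = Sxy / Sxx = 465/724 ≈ 0.642265

0.6423


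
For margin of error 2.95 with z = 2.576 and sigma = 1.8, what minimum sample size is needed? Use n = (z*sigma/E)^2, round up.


z*sigma/E = 2.576 * 1.8 / 2.95 = 11592/7375 ≈ 1.571797
(z*sigma/E)^2 ≈ 2.470545
round up: n = 3

3


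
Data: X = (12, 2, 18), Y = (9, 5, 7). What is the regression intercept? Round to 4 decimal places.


a = ybar - b*xbar, where b = sum((xi-xbar)(yi-ybar)) / sum((xi-xbar)^2)
n = 3, xbar = 32/3 ≈ 10.666667, ybar = 21/3 = 7
Sxy = sum((xi-xbar)(yi-ybar)) = 20
Sxx = sum((xi-xbar)^2) = 392/3 ≈ 130.666667
b = Sxy / Sxx = 15/98 ≈ 0.153061
a = 7 - 0.153061 * 10.666667 = 263/49 ≈ 5.367347

5.3673


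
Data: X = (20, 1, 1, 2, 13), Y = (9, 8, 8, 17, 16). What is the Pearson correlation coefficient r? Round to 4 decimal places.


r = sum((xi-xbar)(yi-ybar)) / sqrt(sum((xi-xbar)^2) * sum((yi-ybar)^2))
n = 5, xbar = 37/5 = 7.4, ybar = 58/5 = 11.6
Sxy = sum((xi-xbar)(yi-ybar)) = 8.8
Sxx = sum((xi-xbar)^2) = 301.2
Syy = sum((yi-ybar)^2) = 81.2
sqrt(Sxx*Syy) ≈ 156.388746
r = Sxy / sqrt(Sxx*Syy) = 8.8 / 156.388746 ≈ 0.056270

0.0563


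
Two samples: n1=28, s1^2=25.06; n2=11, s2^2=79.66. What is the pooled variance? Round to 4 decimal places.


sp^2 = ((n1-1)*s1^2 + (n2-1)*s2^2)/(n1+n2-2)
(n1-1)*s1^2 = 27 * 25.06 = 676.62
(n2-1)*s2^2 = 10 * 79.66 = 796.6
numerator = 676.62 + 796.6 = 1473.22
n1+n2-2 = 37
sp^2 = 1473.22 / 37 = 73661/1850 ≈ 39.816757

39.8168


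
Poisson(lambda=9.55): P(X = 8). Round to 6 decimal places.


P = e^(-lam) * lam^k / k!
e^(-9.55) ≈ 0.00007120126
lam^k = 9.55^8 ≈ 69187393.970790
k! = 8! = 40320
P = 0.00007120126 * 69187393.970790 / 40320 ≈ 0.122178

0.122178


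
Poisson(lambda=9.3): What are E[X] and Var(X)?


E[X] = Var(X) = lambda = 9.3

9.3, 9.3


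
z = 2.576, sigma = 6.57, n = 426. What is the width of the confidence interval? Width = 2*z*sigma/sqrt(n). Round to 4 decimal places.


width = 2*z*sigma/sqrt(n)
2*z*sigma = 2 * 2.576 * 6.57 = 33.84864
sqrt(426) ≈ 20.639767
width = 33.84864 / 20.639767 ≈ 1.639972

1.6400


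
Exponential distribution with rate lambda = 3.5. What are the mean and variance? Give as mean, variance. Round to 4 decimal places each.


mean = 1/lam, var = 1/lam^2
mean = 1 / 3.5 = 2/7 ≈ 0.285714
lam^2 = 3.5^2 = 12.25
var = 1 / 12.25 = 4/49 ≈ 0.081633

0.2857, 0.0816


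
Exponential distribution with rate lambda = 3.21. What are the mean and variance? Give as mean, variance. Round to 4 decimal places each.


mean = 1/lam, var = 1/lam^2
mean = 1 / 3.21 = 100/321 ≈ 0.311526
lam^2 = 3.21^2 = 10.3041
var = 1 / 10.3041 ≈ 0.097049

0.3115, 0.0970


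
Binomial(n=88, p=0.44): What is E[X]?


E[X] = n*p = 88 * 0.44 = 38.72

38.72


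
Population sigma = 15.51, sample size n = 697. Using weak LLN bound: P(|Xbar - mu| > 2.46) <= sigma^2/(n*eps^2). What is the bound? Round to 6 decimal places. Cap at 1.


bound = min(1, sigma^2/(n*eps^2))
sigma^2 = 15.51^2 = 240.5601
n*eps^2 = 697 * 2.46^2 = 697 * 6.0516 = 4217.9652
sigma^2/(n*eps^2) = 240.5601 / 4217.9652 ≈ 0.05703226

0.057032


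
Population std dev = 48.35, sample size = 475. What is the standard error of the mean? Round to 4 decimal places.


SE = sigma / sqrt(n)
sqrt(475) ≈ 21.794495
SE = 48.35 / 21.794495 ≈ 2.218450

2.2185


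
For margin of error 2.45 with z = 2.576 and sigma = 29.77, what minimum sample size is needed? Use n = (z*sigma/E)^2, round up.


z*sigma/E = 2.576 * 29.77 / 2.45 = 136942/4375 ≈ 31.301029
(z*sigma/E)^2 ≈ 979.754390
round up: n = 980

980


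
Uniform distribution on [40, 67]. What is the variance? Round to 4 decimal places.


Var = (b-a)^2 / 12
(b-a)^2 = (67 - 40)^2 = 729
Var = 729/12 = 60.75

60.7500


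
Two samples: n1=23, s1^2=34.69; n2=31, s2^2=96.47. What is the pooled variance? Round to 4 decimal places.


sp^2 = ((n1-1)*s1^2 + (n2-1)*s2^2)/(n1+n2-2)
(n1-1)*s1^2 = 22 * 34.69 = 763.18
(n2-1)*s2^2 = 30 * 96.47 = 2894.1
numerator = 763.18 + 2894.1 = 3657.28
n1+n2-2 = 52
sp^2 = 3657.28 / 52 = 22858/325 ≈ 70.332308

70.3323


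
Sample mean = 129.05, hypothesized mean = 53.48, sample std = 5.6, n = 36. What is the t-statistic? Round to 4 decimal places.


t = (xbar - mu0) / (s/sqrt(n))
xbar - mu0 = 129.05 - 53.48 = 75.57
sqrt(36) = 6
s/sqrt(n) = 5.6 / 6 = 14/15 ≈ 0.93333333
t = 75.57 / 0.93333333 = 22671/280 ≈ 80.967857

80.9679


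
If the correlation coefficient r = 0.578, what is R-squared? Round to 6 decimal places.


R^2 = r^2 = (0.578)^2 = 0.334084

0.334084


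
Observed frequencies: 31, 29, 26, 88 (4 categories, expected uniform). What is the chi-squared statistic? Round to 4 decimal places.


chi2 = sum((O-E)^2/E), E = total/4
total = 174, E = 174/4 = 43.5
(31 - 43.5)^2 / 43.5 = 156.25 / 43.5 = 625/174 ≈ 3.591954
(29 - 43.5)^2 / 43.5 = 210.25 / 43.5 = 29/6 ≈ 4.833333
(26 - 43.5)^2 / 43.5 = 306.25 / 43.5 = 1225/174 ≈ 7.040230
(88 - 43.5)^2 / 43.5 = 1980.25 / 43.5 = 7921/174 ≈ 45.522989
chi2 = 5306/87 ≈ 60.988506

60.9885


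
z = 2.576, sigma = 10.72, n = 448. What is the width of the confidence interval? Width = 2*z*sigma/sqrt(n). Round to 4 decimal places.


width = 2*z*sigma/sqrt(n)
2*z*sigma = 2 * 2.576 * 10.72 = 55.22944
sqrt(448) ≈ 21.166010
width = 55.22944 / 21.166010 ≈ 2.609346

2.6093


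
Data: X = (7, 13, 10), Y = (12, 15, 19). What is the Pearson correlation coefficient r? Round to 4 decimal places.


r = sum((xi-xbar)(yi-ybar)) / sqrt(sum((xi-xbar)^2) * sum((yi-ybar)^2))
n = 3, xbar = 30/3 = 10, ybar = 46/3 ≈ 15.333333
Sxy = sum((xi-xbar)(yi-ybar)) = 9
Sxx = sum((xi-xbar)^2) = 18
Syy = sum((yi-ybar)^2) = 74/3 ≈ 24.666667
sqrt(Sxx*Syy) ≈ 21.071308
r = Sxy / sqrt(Sxx*Syy) = 9 / 21.071308 ≈ 0.427121

0.4271


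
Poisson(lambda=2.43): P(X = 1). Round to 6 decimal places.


P = e^(-lam) * lam^k / k!
e^(-2.43) ≈ 0.08803683
lam^k = 2.43^1 = 2.43
k! = 1! = 1
P = 0.08803683 * 2.43 / 1 ≈ 0.213930

0.213930


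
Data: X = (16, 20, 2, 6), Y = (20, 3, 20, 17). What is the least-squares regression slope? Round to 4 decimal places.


b = sum((xi-xbar)(yi-ybar)) / sum((xi-xbar)^2)
n = 4, xbar = 44/4 = 11, ybar = 60/4 = 15
Sxy = sum((xi-xbar)(yi-ybar)) = -138
Sxx = sum((xi-xbar)^2) = 212
b = Sxy / Sxx = -69/106 ≈ -0.650943

-0.6509


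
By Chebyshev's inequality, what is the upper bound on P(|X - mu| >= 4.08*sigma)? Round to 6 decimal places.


P <= 1/k^2
k^2 = 4.08^2 = 16.6464
1/k^2 = 1 / 16.6464 ≈ 0.06007305

0.060073


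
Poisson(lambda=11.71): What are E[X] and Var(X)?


E[X] = Var(X) = lambda = 11.71

11.71, 11.71


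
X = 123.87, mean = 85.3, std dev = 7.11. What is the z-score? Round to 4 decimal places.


z = (X - mu) / sigma
X - mu = 123.87 - 85.3 = 38.57
z = 38.57 / 7.11 = 3857/711 ≈ 5.424754

5.4248


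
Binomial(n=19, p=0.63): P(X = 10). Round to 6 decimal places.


P = C(n,k) * p^k * (1-p)^(n-k)
C(19,10) = 92378
p^k = 0.63^10 ≈ 0.009849303
(1-p)^(n-k) = 0.37^9 ≈ 0.0001299617
P = 92378 * 0.009849303 * 0.0001299617 ≈ 0.118247

0.118247


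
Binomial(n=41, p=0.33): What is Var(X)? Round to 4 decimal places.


Var = n*p*(1-p) = 41 * 0.33 * 0.67 = 9.0651

9.0651


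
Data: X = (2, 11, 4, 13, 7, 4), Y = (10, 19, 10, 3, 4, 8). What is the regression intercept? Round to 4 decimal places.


a = ybar - b*xbar, where b = sum((xi-xbar)(yi-ybar)) / sum((xi-xbar)^2)
n = 6, xbar = 41/6 ≈ 6.833333, ybar = 54/6 = 9
Sxy = sum((xi-xbar)(yi-ybar)) = -1
Sxx = sum((xi-xbar)^2) = 569/6 ≈ 94.833333
b = Sxy / Sxx = -6/569 ≈ -0.010545
a = 9 - (-0.010545) * 6.833333 = 5162/569 ≈ 9.072056

9.0721
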